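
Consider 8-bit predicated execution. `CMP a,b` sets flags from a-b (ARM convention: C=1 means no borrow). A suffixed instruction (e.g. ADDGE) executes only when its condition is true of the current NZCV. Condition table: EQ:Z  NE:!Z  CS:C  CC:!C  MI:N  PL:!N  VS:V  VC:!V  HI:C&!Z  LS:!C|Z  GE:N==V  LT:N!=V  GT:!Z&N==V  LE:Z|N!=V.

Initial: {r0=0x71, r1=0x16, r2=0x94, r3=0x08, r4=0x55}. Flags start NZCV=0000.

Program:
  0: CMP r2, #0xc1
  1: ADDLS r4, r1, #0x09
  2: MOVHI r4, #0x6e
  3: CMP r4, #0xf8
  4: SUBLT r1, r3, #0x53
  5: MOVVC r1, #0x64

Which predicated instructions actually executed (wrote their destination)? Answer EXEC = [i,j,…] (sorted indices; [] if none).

EXEC = [1,5]

[0] flags=1000 → (cmp)
[1] flags=1000 LS?T → r4=0x1f
[2] flags=1000 HI?F → skip
[3] flags=0000 → (cmp)
[4] flags=0000 LT?F → skip
[5] flags=0000 VC?T → r1=0x64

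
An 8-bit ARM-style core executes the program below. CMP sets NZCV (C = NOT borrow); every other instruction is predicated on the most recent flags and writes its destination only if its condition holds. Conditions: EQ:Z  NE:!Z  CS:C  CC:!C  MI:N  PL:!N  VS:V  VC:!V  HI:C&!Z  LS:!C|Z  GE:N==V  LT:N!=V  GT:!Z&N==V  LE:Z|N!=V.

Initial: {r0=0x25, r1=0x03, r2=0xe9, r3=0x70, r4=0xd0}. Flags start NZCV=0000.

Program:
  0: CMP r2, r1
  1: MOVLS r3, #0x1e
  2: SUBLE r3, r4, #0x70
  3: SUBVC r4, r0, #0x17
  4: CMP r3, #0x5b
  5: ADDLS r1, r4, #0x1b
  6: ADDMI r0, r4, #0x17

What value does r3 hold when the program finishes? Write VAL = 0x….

VAL = 0x60

0: ✓ CMP  NZCV=1010
1: · MOVLS
2: ✓ SUBLE  r3←0x60
3: ✓ SUBVC  r4←0x0e
4: ✓ CMP  NZCV=0010
5: · ADDLS
6: · ADDMI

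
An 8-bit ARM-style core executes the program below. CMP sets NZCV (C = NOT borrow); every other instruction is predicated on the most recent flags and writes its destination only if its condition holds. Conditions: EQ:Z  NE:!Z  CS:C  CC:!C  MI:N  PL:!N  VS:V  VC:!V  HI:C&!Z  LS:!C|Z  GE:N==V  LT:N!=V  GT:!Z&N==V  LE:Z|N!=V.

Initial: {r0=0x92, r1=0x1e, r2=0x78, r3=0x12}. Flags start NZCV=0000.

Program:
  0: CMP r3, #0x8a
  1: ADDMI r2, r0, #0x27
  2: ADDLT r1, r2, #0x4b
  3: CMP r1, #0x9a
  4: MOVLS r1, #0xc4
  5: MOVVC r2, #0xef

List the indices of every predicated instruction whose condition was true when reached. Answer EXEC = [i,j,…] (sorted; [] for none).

EXEC = [1,4]

[0] flags=1001 → (cmp)
[1] flags=1001 MI?T → r2=0xb9
[2] flags=1001 LT?F → skip
[3] flags=1001 → (cmp)
[4] flags=1001 LS?T → r1=0xc4
[5] flags=1001 VC?F → skip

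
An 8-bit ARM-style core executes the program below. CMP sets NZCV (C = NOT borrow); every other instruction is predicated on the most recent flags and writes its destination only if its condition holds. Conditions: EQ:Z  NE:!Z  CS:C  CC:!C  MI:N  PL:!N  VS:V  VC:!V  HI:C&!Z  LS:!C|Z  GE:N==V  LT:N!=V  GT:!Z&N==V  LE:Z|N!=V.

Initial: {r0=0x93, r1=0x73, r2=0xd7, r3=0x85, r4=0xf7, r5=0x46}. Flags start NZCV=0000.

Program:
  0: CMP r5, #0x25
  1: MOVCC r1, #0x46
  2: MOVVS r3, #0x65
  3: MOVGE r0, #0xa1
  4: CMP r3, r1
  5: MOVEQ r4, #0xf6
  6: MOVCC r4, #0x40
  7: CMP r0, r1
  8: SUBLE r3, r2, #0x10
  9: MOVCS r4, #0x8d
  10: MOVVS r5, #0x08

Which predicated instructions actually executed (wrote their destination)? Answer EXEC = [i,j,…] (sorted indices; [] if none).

[0] flags=0010 → (cmp)
[1] flags=0010 CC?F → skip
[2] flags=0010 VS?F → skip
[3] flags=0010 GE?T → r0=0xa1
[4] flags=0011 → (cmp)
[5] flags=0011 EQ?F → skip
[6] flags=0011 CC?F → skip
[7] flags=0011 → (cmp)
[8] flags=0011 LE?T → r3=0xc7
[9] flags=0011 CS?T → r4=0x8d
[10] flags=0011 VS?T → r5=0x08

EXEC = [3,8,9,10]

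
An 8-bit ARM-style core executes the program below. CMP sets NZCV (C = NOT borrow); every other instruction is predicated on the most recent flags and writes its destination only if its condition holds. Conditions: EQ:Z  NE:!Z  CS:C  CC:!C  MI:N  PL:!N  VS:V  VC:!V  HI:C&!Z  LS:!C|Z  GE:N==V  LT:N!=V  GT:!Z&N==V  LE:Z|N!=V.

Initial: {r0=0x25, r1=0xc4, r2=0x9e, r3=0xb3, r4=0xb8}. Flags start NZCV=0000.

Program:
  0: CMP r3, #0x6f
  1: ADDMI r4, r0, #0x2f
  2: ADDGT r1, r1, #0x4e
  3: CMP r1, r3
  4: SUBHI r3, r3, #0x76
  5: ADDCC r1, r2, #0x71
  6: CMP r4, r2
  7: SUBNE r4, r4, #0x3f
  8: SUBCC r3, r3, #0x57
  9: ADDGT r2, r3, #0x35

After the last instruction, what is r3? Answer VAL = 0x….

VAL = 0x3d

[0] flags=0011 → (cmp)
[1] flags=0011 MI?F → skip
[2] flags=0011 GT?F → skip
[3] flags=0010 → (cmp)
[4] flags=0010 HI?T → r3=0x3d
[5] flags=0010 CC?F → skip
[6] flags=0010 → (cmp)
[7] flags=0010 NE?T → r4=0x79
[8] flags=0010 CC?F → skip
[9] flags=0010 GT?T → r2=0x72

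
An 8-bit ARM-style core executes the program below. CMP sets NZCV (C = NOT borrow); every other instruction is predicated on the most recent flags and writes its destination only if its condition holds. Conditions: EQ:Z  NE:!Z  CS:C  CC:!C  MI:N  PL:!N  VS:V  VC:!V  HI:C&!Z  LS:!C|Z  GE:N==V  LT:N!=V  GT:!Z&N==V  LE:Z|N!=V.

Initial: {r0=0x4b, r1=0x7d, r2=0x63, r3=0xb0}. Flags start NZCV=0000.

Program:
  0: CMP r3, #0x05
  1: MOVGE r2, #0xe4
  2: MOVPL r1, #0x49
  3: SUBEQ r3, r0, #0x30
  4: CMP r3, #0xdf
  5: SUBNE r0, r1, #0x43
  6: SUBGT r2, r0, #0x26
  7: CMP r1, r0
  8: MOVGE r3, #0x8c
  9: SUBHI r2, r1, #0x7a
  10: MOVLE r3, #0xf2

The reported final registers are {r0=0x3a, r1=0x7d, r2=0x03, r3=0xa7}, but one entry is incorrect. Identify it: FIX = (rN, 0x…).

FIX = (r3, 0x8c)

0: ✓ CMP  NZCV=1010
1: · MOVGE
2: · MOVPL
3: · SUBEQ
4: ✓ CMP  NZCV=1000
5: ✓ SUBNE  r0←0x3a
6: · SUBGT
7: ✓ CMP  NZCV=0010
8: ✓ MOVGE  r3←0x8c
9: ✓ SUBHI  r2←0x03
10: · MOVLE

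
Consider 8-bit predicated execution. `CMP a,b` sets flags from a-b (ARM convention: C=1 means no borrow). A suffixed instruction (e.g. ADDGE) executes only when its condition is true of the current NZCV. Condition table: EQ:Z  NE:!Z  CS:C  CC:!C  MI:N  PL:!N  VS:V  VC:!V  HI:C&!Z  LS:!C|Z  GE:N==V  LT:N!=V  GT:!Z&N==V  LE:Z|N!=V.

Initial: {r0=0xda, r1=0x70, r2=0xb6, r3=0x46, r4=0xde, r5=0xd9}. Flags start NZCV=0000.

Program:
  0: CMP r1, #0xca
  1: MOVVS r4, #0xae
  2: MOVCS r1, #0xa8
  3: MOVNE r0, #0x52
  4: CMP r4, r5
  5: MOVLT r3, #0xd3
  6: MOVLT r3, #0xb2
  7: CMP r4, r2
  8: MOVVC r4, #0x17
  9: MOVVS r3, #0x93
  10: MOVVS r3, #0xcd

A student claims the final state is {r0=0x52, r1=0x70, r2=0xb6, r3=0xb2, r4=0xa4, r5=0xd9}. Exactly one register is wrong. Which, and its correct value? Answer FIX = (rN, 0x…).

[0] flags=1001 → (cmp)
[1] flags=1001 VS?T → r4=0xae
[2] flags=1001 CS?F → skip
[3] flags=1001 NE?T → r0=0x52
[4] flags=1000 → (cmp)
[5] flags=1000 LT?T → r3=0xd3
[6] flags=1000 LT?T → r3=0xb2
[7] flags=1000 → (cmp)
[8] flags=1000 VC?T → r4=0x17
[9] flags=1000 VS?F → skip
[10] flags=1000 VS?F → skip

FIX = (r4, 0x17)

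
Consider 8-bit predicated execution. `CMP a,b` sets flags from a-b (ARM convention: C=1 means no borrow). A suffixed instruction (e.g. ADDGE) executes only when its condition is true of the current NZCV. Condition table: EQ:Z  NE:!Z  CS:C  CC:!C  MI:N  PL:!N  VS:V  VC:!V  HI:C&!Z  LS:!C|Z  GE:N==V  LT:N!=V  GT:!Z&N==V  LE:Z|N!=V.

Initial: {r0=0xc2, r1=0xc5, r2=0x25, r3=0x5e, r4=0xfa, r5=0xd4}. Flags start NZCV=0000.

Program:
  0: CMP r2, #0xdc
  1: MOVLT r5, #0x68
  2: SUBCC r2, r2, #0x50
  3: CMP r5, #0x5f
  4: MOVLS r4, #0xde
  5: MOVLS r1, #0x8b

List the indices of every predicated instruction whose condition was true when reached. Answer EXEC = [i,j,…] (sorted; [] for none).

EXEC = [2]

[0] flags=0000 → (cmp)
[1] flags=0000 LT?F → skip
[2] flags=0000 CC?T → r2=0xd5
[3] flags=0011 → (cmp)
[4] flags=0011 LS?F → skip
[5] flags=0011 LS?F → skip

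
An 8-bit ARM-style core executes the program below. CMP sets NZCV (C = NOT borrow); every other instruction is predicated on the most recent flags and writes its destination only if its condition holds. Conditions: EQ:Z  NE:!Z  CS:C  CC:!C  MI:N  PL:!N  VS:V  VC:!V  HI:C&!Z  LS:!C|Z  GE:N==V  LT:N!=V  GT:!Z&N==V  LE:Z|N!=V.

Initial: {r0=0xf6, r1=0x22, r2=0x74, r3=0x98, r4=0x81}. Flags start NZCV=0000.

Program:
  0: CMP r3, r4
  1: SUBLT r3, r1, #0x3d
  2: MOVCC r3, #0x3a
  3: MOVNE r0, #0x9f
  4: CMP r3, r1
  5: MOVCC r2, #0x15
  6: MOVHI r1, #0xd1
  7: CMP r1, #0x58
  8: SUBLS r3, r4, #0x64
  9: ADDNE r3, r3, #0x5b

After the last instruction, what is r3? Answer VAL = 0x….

VAL = 0xf3

[0] flags=0010 → (cmp)
[1] flags=0010 LT?F → skip
[2] flags=0010 CC?F → skip
[3] flags=0010 NE?T → r0=0x9f
[4] flags=0011 → (cmp)
[5] flags=0011 CC?F → skip
[6] flags=0011 HI?T → r1=0xd1
[7] flags=0011 → (cmp)
[8] flags=0011 LS?F → skip
[9] flags=0011 NE?T → r3=0xf3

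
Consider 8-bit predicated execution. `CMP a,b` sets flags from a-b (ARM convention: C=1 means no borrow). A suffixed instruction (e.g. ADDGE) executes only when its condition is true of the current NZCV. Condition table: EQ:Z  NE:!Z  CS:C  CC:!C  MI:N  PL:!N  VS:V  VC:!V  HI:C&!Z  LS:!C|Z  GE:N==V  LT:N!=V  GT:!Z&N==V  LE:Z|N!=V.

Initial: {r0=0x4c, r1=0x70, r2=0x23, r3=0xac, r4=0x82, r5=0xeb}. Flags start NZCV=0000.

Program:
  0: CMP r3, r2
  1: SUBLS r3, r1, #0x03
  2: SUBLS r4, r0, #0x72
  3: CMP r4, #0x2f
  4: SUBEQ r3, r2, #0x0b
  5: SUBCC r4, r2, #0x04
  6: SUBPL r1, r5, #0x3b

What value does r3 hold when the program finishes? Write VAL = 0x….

VAL = 0xac

0: ✓ CMP  NZCV=1010
1: · SUBLS
2: · SUBLS
3: ✓ CMP  NZCV=0011
4: · SUBEQ
5: · SUBCC
6: ✓ SUBPL  r1←0xb0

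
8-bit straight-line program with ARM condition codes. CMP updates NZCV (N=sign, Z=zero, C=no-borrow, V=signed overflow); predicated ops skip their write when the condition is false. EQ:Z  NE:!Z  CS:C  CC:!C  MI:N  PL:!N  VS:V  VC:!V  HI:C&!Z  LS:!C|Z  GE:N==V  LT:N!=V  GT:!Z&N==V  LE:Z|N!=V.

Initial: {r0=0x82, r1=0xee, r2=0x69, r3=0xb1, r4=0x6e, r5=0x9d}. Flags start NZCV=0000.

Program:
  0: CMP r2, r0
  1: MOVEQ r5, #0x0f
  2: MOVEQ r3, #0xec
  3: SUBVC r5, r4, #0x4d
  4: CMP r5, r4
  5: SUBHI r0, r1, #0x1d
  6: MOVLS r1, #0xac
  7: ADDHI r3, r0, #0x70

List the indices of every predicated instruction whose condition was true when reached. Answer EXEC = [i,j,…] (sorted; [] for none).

EXEC = [5,7]

0: ✓ CMP  NZCV=1001
1: · MOVEQ
2: · MOVEQ
3: · SUBVC
4: ✓ CMP  NZCV=0011
5: ✓ SUBHI  r0←0xd1
6: · MOVLS
7: ✓ ADDHI  r3←0x41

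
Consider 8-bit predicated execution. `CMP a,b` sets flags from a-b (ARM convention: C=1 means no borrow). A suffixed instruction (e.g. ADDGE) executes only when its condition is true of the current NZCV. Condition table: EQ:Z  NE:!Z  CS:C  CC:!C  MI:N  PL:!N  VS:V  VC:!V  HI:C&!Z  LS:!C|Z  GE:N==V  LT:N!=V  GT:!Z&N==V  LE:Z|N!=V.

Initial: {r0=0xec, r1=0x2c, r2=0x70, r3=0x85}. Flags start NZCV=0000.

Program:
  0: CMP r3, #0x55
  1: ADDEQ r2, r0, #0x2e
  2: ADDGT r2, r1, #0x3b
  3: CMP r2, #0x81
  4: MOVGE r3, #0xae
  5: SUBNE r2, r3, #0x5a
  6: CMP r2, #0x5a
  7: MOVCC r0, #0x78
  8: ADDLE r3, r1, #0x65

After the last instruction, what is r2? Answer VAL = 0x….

0: ✓ CMP  NZCV=0011
1: · ADDEQ
2: · ADDGT
3: ✓ CMP  NZCV=1001
4: ✓ MOVGE  r3←0xae
5: ✓ SUBNE  r2←0x54
6: ✓ CMP  NZCV=1000
7: ✓ MOVCC  r0←0x78
8: ✓ ADDLE  r3←0x91

VAL = 0x54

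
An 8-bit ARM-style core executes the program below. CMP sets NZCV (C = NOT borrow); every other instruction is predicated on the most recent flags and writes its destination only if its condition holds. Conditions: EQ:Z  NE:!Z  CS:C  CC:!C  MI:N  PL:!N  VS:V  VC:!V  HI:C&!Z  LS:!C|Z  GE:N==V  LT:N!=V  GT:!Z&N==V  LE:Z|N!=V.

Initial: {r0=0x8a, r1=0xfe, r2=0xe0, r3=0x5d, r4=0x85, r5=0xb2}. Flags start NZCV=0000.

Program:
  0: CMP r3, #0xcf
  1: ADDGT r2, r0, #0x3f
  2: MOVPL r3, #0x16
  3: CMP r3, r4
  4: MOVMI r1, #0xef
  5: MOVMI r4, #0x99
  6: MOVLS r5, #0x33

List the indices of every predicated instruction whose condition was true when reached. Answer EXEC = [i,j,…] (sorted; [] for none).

[0] flags=1001 → (cmp)
[1] flags=1001 GT?T → r2=0xc9
[2] flags=1001 PL?F → skip
[3] flags=1001 → (cmp)
[4] flags=1001 MI?T → r1=0xef
[5] flags=1001 MI?T → r4=0x99
[6] flags=1001 LS?T → r5=0x33

EXEC = [1,4,5,6]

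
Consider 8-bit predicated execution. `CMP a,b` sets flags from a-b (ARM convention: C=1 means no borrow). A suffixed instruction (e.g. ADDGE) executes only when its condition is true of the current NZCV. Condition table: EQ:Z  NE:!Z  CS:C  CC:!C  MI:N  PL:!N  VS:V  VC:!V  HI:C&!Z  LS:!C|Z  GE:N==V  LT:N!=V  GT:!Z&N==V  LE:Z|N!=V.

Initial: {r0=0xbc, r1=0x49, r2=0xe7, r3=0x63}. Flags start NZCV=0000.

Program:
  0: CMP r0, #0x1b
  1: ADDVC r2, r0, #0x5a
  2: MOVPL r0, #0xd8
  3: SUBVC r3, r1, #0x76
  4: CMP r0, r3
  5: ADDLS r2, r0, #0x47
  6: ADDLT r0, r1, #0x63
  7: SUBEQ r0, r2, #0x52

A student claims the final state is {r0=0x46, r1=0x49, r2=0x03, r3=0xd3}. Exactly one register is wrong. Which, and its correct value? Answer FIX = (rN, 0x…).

[0] flags=1010 → (cmp)
[1] flags=1010 VC?T → r2=0x16
[2] flags=1010 PL?F → skip
[3] flags=1010 VC?T → r3=0xd3
[4] flags=1000 → (cmp)
[5] flags=1000 LS?T → r2=0x03
[6] flags=1000 LT?T → r0=0xac
[7] flags=1000 EQ?F → skip

FIX = (r0, 0xac)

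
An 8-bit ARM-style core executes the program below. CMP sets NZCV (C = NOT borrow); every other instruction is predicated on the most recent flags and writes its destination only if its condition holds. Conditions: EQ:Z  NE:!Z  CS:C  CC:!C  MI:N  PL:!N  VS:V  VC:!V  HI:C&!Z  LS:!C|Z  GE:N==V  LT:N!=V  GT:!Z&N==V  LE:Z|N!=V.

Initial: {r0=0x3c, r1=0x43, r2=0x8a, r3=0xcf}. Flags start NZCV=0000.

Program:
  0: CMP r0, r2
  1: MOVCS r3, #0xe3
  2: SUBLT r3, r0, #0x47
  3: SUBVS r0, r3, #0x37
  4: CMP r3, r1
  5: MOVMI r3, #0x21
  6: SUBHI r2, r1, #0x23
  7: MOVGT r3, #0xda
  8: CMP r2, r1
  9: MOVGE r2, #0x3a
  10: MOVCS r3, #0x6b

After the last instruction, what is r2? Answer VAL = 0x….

[0] flags=1001 → (cmp)
[1] flags=1001 CS?F → skip
[2] flags=1001 LT?F → skip
[3] flags=1001 VS?T → r0=0x98
[4] flags=1010 → (cmp)
[5] flags=1010 MI?T → r3=0x21
[6] flags=1010 HI?T → r2=0x20
[7] flags=1010 GT?F → skip
[8] flags=1000 → (cmp)
[9] flags=1000 GE?F → skip
[10] flags=1000 CS?F → skip

VAL = 0x20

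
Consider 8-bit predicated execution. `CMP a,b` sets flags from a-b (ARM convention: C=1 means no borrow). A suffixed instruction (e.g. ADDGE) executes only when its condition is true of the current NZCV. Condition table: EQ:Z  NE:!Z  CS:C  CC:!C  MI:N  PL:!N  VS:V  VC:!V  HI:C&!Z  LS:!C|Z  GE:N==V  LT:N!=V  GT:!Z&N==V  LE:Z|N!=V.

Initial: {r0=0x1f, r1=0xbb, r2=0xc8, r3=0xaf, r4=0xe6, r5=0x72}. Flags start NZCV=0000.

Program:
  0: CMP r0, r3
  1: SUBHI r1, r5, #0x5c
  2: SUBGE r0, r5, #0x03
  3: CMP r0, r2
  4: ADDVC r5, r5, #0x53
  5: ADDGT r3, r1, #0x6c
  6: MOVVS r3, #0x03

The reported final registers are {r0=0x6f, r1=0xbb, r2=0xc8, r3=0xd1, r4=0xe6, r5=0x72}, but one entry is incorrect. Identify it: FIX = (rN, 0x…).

[0] flags=0000 → (cmp)
[1] flags=0000 HI?F → skip
[2] flags=0000 GE?T → r0=0x6f
[3] flags=1001 → (cmp)
[4] flags=1001 VC?F → skip
[5] flags=1001 GT?T → r3=0x27
[6] flags=1001 VS?T → r3=0x03

FIX = (r3, 0x03)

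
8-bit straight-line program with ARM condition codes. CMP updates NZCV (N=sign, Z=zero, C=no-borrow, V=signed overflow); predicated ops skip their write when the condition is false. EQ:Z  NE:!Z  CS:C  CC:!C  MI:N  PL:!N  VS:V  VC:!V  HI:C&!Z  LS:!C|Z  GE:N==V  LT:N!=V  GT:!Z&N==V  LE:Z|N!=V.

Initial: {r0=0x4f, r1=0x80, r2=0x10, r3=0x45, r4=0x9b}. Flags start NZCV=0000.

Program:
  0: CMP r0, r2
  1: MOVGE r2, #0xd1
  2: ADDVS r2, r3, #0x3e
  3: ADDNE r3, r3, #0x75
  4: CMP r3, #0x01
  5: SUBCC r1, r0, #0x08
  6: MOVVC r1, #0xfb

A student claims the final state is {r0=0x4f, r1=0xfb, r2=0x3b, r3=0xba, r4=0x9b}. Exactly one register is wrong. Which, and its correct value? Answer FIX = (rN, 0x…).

0: ✓ CMP  NZCV=0010
1: ✓ MOVGE  r2←0xd1
2: · ADDVS
3: ✓ ADDNE  r3←0xba
4: ✓ CMP  NZCV=1010
5: · SUBCC
6: ✓ MOVVC  r1←0xfb

FIX = (r2, 0xd1)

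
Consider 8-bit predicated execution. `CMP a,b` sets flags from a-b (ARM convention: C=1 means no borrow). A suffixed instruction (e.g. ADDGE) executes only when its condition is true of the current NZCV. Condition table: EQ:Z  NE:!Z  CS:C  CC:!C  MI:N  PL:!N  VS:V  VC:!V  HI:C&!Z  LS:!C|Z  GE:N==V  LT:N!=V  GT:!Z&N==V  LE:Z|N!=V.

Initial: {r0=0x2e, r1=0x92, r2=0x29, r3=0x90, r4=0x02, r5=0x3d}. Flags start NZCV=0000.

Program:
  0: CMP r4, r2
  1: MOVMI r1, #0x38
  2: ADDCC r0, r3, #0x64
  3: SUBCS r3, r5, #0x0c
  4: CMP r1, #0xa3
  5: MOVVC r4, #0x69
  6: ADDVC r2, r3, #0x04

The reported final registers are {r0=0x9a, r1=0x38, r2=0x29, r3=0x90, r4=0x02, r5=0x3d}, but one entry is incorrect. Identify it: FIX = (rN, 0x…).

FIX = (r0, 0xf4)

0: ✓ CMP  NZCV=1000
1: ✓ MOVMI  r1←0x38
2: ✓ ADDCC  r0←0xf4
3: · SUBCS
4: ✓ CMP  NZCV=1001
5: · MOVVC
6: · ADDVC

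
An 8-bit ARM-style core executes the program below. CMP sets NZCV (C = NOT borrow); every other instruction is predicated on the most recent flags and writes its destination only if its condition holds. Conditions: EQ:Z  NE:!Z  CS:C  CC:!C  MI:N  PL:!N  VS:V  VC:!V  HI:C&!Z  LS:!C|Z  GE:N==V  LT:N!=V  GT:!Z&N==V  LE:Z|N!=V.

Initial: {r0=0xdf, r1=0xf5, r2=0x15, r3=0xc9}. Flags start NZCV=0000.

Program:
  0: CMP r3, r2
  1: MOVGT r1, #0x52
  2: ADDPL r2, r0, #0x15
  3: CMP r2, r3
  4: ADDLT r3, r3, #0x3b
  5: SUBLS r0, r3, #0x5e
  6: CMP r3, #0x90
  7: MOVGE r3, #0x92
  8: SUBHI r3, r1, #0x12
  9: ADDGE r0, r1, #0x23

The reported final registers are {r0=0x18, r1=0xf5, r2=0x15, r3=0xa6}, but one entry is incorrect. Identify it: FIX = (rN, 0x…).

FIX = (r3, 0xe3)

0: ✓ CMP  NZCV=1010
1: · MOVGT
2: · ADDPL
3: ✓ CMP  NZCV=0000
4: · ADDLT
5: ✓ SUBLS  r0←0x6b
6: ✓ CMP  NZCV=0010
7: ✓ MOVGE  r3←0x92
8: ✓ SUBHI  r3←0xe3
9: ✓ ADDGE  r0←0x18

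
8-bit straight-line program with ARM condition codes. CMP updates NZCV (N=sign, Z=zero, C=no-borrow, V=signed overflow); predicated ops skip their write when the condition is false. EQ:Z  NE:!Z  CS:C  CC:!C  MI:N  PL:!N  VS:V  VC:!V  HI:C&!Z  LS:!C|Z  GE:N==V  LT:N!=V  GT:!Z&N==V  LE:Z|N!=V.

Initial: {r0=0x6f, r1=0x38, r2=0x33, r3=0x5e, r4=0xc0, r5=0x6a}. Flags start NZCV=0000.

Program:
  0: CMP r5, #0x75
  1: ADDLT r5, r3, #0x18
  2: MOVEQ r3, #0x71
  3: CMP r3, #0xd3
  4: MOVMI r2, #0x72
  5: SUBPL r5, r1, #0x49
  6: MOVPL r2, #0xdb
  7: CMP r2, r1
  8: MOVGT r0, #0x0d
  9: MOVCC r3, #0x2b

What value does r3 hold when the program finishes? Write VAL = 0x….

VAL = 0x5e

0: ✓ CMP  NZCV=1000
1: ✓ ADDLT  r5←0x76
2: · MOVEQ
3: ✓ CMP  NZCV=1001
4: ✓ MOVMI  r2←0x72
5: · SUBPL
6: · MOVPL
7: ✓ CMP  NZCV=0010
8: ✓ MOVGT  r0←0x0d
9: · MOVCC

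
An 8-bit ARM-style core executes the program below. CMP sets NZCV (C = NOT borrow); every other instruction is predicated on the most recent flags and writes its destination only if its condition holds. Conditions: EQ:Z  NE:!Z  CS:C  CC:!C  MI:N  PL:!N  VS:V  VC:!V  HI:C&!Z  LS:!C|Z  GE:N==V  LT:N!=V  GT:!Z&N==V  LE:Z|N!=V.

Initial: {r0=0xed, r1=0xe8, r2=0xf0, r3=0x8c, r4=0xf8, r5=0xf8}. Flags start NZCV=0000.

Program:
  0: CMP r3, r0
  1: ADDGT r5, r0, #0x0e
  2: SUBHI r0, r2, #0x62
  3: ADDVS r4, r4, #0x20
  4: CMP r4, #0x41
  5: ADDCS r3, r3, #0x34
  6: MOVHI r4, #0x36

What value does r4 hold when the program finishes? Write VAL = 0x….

0: ✓ CMP  NZCV=1000
1: · ADDGT
2: · SUBHI
3: · ADDVS
4: ✓ CMP  NZCV=1010
5: ✓ ADDCS  r3←0xc0
6: ✓ MOVHI  r4←0x36

VAL = 0x36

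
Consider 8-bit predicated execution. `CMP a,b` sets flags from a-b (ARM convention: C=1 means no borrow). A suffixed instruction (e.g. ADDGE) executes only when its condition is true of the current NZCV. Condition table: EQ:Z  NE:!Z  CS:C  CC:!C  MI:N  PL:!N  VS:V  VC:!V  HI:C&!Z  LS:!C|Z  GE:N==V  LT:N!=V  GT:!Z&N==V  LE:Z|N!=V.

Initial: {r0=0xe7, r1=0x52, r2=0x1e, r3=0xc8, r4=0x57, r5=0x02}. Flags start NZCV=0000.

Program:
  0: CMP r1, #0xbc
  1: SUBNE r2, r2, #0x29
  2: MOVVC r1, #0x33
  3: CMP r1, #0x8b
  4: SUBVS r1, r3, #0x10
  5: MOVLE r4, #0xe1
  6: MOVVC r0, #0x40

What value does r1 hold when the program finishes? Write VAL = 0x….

[0] flags=1001 → (cmp)
[1] flags=1001 NE?T → r2=0xf5
[2] flags=1001 VC?F → skip
[3] flags=1001 → (cmp)
[4] flags=1001 VS?T → r1=0xb8
[5] flags=1001 LE?F → skip
[6] flags=1001 VC?F → skip

VAL = 0xb8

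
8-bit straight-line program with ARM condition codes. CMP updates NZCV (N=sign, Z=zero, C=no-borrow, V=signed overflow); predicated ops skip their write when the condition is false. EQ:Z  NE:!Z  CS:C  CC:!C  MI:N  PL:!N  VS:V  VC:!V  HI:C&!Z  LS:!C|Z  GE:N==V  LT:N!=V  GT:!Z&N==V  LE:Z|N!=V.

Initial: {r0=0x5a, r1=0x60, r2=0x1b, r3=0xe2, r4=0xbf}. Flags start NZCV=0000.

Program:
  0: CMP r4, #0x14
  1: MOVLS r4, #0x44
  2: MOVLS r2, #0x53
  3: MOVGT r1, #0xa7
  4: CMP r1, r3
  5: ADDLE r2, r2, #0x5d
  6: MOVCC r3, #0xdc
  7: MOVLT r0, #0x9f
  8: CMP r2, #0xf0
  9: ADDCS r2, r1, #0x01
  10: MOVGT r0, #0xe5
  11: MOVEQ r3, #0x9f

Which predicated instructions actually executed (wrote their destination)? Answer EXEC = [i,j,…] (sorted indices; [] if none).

[0] flags=1010 → (cmp)
[1] flags=1010 LS?F → skip
[2] flags=1010 LS?F → skip
[3] flags=1010 GT?F → skip
[4] flags=0000 → (cmp)
[5] flags=0000 LE?F → skip
[6] flags=0000 CC?T → r3=0xdc
[7] flags=0000 LT?F → skip
[8] flags=0000 → (cmp)
[9] flags=0000 CS?F → skip
[10] flags=0000 GT?T → r0=0xe5
[11] flags=0000 EQ?F → skip

EXEC = [6,10]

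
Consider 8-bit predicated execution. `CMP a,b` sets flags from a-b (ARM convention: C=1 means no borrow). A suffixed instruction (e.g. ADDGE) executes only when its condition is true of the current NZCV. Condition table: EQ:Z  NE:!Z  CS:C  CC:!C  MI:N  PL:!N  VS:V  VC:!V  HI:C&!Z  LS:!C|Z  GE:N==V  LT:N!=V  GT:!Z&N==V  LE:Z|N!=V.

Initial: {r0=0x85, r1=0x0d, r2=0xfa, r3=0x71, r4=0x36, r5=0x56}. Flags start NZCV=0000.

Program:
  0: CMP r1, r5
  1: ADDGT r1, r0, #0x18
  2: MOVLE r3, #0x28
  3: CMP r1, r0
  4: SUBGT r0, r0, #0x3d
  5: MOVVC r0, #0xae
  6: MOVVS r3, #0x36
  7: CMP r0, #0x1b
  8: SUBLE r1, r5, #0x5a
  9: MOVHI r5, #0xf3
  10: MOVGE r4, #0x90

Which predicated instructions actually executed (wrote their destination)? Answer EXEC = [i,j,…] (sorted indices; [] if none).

EXEC = [2,4,6,9,10]

[0] flags=1000 → (cmp)
[1] flags=1000 GT?F → skip
[2] flags=1000 LE?T → r3=0x28
[3] flags=1001 → (cmp)
[4] flags=1001 GT?T → r0=0x48
[5] flags=1001 VC?F → skip
[6] flags=1001 VS?T → r3=0x36
[7] flags=0010 → (cmp)
[8] flags=0010 LE?F → skip
[9] flags=0010 HI?T → r5=0xf3
[10] flags=0010 GE?T → r4=0x90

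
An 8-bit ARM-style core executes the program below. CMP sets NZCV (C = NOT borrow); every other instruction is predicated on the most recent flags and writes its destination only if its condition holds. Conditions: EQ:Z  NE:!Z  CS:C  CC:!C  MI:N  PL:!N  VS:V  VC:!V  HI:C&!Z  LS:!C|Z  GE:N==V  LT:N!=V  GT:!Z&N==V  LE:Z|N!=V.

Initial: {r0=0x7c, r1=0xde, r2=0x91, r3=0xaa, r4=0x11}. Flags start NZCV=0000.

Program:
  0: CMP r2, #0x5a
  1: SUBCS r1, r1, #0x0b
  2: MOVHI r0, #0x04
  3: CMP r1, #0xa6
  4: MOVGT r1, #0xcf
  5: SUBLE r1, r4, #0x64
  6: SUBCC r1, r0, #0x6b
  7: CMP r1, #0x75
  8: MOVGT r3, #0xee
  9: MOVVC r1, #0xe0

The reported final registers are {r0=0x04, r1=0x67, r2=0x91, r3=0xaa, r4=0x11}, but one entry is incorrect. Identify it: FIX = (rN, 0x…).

[0] flags=0011 → (cmp)
[1] flags=0011 CS?T → r1=0xd3
[2] flags=0011 HI?T → r0=0x04
[3] flags=0010 → (cmp)
[4] flags=0010 GT?T → r1=0xcf
[5] flags=0010 LE?F → skip
[6] flags=0010 CC?F → skip
[7] flags=0011 → (cmp)
[8] flags=0011 GT?F → skip
[9] flags=0011 VC?F → skip

FIX = (r1, 0xcf)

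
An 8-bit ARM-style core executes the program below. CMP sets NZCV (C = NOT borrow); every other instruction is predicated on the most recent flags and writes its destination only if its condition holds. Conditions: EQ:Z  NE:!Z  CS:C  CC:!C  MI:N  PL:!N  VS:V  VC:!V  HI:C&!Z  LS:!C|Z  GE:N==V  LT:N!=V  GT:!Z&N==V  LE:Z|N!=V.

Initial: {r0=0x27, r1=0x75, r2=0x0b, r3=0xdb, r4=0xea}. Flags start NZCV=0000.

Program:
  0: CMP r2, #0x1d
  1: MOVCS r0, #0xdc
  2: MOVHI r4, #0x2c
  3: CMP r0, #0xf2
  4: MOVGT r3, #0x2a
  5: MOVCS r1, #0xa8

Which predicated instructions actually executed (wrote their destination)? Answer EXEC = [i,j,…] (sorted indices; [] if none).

EXEC = [4]

[0] flags=1000 → (cmp)
[1] flags=1000 CS?F → skip
[2] flags=1000 HI?F → skip
[3] flags=0000 → (cmp)
[4] flags=0000 GT?T → r3=0x2a
[5] flags=0000 CS?F → skip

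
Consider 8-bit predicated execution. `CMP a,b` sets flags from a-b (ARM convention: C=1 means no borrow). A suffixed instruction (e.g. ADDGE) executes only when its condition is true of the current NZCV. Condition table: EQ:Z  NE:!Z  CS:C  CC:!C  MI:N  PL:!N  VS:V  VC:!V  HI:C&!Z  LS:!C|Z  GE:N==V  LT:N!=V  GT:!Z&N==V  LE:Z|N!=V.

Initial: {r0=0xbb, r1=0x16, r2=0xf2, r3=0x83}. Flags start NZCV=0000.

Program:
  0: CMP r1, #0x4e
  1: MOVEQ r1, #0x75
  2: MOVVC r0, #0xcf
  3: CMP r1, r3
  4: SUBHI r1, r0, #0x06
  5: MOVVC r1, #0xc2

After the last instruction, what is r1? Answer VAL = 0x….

VAL = 0x16

[0] flags=1000 → (cmp)
[1] flags=1000 EQ?F → skip
[2] flags=1000 VC?T → r0=0xcf
[3] flags=1001 → (cmp)
[4] flags=1001 HI?F → skip
[5] flags=1001 VC?F → skip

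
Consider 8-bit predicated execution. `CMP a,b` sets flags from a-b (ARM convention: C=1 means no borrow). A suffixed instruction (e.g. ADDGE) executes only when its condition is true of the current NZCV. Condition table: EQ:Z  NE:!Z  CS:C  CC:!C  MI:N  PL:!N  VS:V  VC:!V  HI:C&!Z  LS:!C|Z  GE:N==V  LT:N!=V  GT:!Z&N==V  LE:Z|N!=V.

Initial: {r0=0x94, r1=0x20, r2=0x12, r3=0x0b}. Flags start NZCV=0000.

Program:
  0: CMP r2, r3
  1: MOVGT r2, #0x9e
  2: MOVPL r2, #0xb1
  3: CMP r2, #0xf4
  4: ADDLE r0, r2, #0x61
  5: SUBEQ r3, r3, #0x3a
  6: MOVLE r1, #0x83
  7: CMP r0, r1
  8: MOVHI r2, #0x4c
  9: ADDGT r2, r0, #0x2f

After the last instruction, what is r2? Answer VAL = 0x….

0: ✓ CMP  NZCV=0010
1: ✓ MOVGT  r2←0x9e
2: ✓ MOVPL  r2←0xb1
3: ✓ CMP  NZCV=1000
4: ✓ ADDLE  r0←0x12
5: · SUBEQ
6: ✓ MOVLE  r1←0x83
7: ✓ CMP  NZCV=1001
8: · MOVHI
9: ✓ ADDGT  r2←0x41

VAL = 0x41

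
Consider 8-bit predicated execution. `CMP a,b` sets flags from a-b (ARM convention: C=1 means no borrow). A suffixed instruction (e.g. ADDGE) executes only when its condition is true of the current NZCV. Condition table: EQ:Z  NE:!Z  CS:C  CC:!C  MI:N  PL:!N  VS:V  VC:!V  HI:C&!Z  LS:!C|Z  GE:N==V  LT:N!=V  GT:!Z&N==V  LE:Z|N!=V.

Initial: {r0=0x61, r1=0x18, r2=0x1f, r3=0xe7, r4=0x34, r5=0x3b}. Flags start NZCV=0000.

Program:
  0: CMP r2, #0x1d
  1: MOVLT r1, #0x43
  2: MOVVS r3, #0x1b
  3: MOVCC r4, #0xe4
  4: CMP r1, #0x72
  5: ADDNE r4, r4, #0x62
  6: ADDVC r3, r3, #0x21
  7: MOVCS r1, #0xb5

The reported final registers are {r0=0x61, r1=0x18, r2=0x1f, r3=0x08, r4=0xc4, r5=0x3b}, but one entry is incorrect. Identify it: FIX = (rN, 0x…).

FIX = (r4, 0x96)

0: ✓ CMP  NZCV=0010
1: · MOVLT
2: · MOVVS
3: · MOVCC
4: ✓ CMP  NZCV=1000
5: ✓ ADDNE  r4←0x96
6: ✓ ADDVC  r3←0x08
7: · MOVCS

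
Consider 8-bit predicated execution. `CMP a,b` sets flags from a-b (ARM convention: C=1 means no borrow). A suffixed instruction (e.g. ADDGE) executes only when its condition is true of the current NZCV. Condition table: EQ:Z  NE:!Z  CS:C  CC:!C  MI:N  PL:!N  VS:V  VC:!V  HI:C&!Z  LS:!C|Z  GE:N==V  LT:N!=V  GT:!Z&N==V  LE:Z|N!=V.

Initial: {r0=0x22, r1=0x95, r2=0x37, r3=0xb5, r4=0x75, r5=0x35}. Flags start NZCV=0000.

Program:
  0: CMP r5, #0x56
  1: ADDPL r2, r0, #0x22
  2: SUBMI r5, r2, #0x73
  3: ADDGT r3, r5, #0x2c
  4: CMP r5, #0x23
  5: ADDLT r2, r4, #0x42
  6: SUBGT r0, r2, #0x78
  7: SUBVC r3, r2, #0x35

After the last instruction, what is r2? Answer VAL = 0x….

0: ✓ CMP  NZCV=1000
1: · ADDPL
2: ✓ SUBMI  r5←0xc4
3: · ADDGT
4: ✓ CMP  NZCV=1010
5: ✓ ADDLT  r2←0xb7
6: · SUBGT
7: ✓ SUBVC  r3←0x82

VAL = 0xb7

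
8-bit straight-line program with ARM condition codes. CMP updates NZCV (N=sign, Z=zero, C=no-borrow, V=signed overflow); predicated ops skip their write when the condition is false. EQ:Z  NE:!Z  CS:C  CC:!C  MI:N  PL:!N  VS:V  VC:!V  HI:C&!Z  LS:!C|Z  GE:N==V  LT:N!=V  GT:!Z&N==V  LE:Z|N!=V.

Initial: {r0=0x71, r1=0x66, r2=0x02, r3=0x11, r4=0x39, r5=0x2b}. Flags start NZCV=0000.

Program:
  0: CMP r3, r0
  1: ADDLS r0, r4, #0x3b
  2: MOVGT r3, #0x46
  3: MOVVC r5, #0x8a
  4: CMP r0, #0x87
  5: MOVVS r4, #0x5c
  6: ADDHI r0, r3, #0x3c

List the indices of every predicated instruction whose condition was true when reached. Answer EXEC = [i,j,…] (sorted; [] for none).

[0] flags=1000 → (cmp)
[1] flags=1000 LS?T → r0=0x74
[2] flags=1000 GT?F → skip
[3] flags=1000 VC?T → r5=0x8a
[4] flags=1001 → (cmp)
[5] flags=1001 VS?T → r4=0x5c
[6] flags=1001 HI?F → skip

EXEC = [1,3,5]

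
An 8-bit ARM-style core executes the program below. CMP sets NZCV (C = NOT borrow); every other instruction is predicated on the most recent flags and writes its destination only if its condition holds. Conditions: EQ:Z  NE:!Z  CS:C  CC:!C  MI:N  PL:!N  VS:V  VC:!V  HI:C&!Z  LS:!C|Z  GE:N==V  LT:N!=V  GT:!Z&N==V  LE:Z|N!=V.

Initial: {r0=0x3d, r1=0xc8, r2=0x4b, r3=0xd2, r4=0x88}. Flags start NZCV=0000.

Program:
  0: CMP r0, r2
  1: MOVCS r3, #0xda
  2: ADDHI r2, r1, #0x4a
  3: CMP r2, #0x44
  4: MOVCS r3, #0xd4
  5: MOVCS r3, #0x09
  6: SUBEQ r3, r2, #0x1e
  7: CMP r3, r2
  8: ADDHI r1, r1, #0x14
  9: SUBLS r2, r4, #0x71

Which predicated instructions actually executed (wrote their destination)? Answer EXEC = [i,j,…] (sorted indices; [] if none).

EXEC = [4,5,9]

[0] flags=1000 → (cmp)
[1] flags=1000 CS?F → skip
[2] flags=1000 HI?F → skip
[3] flags=0010 → (cmp)
[4] flags=0010 CS?T → r3=0xd4
[5] flags=0010 CS?T → r3=0x09
[6] flags=0010 EQ?F → skip
[7] flags=1000 → (cmp)
[8] flags=1000 HI?F → skip
[9] flags=1000 LS?T → r2=0x17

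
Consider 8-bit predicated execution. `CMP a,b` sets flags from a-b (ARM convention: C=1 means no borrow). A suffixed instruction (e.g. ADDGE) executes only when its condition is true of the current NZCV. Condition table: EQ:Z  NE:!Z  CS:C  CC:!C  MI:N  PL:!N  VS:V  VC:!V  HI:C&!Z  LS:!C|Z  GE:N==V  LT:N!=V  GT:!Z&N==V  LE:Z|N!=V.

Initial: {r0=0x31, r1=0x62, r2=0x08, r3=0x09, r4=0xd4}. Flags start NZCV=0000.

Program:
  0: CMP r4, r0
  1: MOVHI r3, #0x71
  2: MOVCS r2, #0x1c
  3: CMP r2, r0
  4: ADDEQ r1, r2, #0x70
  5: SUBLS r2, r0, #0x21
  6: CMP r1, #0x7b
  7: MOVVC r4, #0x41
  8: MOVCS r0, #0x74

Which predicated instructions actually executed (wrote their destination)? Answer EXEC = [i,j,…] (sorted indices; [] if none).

[0] flags=1010 → (cmp)
[1] flags=1010 HI?T → r3=0x71
[2] flags=1010 CS?T → r2=0x1c
[3] flags=1000 → (cmp)
[4] flags=1000 EQ?F → skip
[5] flags=1000 LS?T → r2=0x10
[6] flags=1000 → (cmp)
[7] flags=1000 VC?T → r4=0x41
[8] flags=1000 CS?F → skip

EXEC = [1,2,5,7]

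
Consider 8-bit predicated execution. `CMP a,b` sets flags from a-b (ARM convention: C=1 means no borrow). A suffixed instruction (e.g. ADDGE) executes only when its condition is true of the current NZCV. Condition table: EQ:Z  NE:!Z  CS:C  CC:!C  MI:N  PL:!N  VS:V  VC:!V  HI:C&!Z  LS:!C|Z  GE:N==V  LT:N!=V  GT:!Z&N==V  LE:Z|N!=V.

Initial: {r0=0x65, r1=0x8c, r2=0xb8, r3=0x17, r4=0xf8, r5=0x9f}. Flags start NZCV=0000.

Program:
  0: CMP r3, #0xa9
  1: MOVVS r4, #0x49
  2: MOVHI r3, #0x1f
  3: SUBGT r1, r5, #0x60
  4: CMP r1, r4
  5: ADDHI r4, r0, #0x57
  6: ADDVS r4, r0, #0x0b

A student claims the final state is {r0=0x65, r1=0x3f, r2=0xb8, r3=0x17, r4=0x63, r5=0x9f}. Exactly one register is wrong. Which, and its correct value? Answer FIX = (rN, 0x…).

FIX = (r4, 0xf8)

0: ✓ CMP  NZCV=0000
1: · MOVVS
2: · MOVHI
3: ✓ SUBGT  r1←0x3f
4: ✓ CMP  NZCV=0000
5: · ADDHI
6: · ADDVS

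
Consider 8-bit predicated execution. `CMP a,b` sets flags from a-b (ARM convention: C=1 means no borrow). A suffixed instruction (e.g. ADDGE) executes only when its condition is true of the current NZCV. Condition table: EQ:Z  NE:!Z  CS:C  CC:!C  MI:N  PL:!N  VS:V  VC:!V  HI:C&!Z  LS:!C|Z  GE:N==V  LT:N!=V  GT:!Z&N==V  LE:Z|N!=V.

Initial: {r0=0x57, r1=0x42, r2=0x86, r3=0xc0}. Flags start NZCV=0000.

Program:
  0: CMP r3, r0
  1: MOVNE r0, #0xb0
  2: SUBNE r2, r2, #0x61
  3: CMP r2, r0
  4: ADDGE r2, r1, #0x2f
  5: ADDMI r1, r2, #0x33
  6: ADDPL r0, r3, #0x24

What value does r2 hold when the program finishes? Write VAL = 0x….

0: ✓ CMP  NZCV=0011
1: ✓ MOVNE  r0←0xb0
2: ✓ SUBNE  r2←0x25
3: ✓ CMP  NZCV=0000
4: ✓ ADDGE  r2←0x71
5: · ADDMI
6: ✓ ADDPL  r0←0xe4

VAL = 0x71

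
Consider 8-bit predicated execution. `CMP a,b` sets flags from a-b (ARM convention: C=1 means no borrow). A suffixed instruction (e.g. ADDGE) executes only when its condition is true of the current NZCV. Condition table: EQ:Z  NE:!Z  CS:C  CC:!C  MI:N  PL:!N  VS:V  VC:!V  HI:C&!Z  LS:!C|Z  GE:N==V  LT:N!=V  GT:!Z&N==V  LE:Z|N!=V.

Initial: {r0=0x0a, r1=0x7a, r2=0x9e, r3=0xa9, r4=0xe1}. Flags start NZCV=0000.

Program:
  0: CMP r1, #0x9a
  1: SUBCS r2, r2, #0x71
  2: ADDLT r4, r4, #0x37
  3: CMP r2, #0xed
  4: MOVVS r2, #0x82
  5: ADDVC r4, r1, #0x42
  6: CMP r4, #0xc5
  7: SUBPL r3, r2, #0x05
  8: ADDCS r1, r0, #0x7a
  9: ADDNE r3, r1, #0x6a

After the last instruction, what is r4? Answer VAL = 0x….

VAL = 0xbc

[0] flags=1001 → (cmp)
[1] flags=1001 CS?F → skip
[2] flags=1001 LT?F → skip
[3] flags=1000 → (cmp)
[4] flags=1000 VS?F → skip
[5] flags=1000 VC?T → r4=0xbc
[6] flags=1000 → (cmp)
[7] flags=1000 PL?F → skip
[8] flags=1000 CS?F → skip
[9] flags=1000 NE?T → r3=0xe4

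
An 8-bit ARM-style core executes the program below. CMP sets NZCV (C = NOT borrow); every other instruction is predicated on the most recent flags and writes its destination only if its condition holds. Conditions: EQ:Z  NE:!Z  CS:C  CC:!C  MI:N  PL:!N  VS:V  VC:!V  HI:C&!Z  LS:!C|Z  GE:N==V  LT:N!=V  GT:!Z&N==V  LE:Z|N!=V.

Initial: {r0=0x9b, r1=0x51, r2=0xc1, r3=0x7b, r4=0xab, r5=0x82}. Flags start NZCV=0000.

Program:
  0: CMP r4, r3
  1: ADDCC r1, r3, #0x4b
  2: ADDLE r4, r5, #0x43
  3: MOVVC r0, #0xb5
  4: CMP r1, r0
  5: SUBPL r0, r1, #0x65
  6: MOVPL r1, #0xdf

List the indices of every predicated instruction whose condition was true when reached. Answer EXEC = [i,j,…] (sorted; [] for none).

0: ✓ CMP  NZCV=0011
1: · ADDCC
2: ✓ ADDLE  r4←0xc5
3: · MOVVC
4: ✓ CMP  NZCV=1001
5: · SUBPL
6: · MOVPL

EXEC = [2]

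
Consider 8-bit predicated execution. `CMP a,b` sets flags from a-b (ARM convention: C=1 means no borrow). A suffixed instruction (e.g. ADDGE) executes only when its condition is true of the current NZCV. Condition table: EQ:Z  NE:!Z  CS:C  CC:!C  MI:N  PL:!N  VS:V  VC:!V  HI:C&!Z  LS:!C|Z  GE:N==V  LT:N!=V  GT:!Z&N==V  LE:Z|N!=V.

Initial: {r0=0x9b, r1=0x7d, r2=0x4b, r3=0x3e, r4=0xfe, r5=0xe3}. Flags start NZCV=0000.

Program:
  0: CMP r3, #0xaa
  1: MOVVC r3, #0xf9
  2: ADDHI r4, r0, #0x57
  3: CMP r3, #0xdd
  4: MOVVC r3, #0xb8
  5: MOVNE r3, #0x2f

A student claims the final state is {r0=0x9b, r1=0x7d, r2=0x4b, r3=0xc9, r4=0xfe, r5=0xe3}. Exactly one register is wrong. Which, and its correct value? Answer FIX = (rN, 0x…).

[0] flags=1001 → (cmp)
[1] flags=1001 VC?F → skip
[2] flags=1001 HI?F → skip
[3] flags=0000 → (cmp)
[4] flags=0000 VC?T → r3=0xb8
[5] flags=0000 NE?T → r3=0x2f

FIX = (r3, 0x2f)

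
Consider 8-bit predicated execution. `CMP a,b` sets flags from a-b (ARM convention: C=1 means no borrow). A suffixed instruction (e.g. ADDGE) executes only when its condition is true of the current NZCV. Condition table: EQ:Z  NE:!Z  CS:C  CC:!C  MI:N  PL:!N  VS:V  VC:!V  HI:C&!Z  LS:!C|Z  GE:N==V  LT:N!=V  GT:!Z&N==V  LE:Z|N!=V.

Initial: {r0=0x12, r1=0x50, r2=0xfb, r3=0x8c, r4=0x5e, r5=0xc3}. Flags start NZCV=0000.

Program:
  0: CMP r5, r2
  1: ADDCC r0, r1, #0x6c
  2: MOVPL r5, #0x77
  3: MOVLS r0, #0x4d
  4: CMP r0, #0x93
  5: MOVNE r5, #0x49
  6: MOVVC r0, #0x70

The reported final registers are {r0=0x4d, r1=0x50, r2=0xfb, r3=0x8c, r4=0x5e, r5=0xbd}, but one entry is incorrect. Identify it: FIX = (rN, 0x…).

[0] flags=1000 → (cmp)
[1] flags=1000 CC?T → r0=0xbc
[2] flags=1000 PL?F → skip
[3] flags=1000 LS?T → r0=0x4d
[4] flags=1001 → (cmp)
[5] flags=1001 NE?T → r5=0x49
[6] flags=1001 VC?F → skip

FIX = (r5, 0x49)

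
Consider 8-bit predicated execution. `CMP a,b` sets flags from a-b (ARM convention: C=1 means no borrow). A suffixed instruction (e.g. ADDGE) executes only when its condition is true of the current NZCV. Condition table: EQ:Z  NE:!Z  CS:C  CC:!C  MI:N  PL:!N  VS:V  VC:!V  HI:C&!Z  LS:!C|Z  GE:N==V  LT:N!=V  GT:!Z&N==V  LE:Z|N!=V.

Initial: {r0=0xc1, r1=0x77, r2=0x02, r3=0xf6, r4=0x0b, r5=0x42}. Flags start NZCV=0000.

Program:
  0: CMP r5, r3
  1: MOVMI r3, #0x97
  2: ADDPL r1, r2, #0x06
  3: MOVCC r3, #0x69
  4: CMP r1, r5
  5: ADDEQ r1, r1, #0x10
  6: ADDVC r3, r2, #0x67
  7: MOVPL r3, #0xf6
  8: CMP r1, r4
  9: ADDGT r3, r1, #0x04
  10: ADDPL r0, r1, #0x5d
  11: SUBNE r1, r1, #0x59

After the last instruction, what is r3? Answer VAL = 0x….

VAL = 0x69

[0] flags=0000 → (cmp)
[1] flags=0000 MI?F → skip
[2] flags=0000 PL?T → r1=0x08
[3] flags=0000 CC?T → r3=0x69
[4] flags=1000 → (cmp)
[5] flags=1000 EQ?F → skip
[6] flags=1000 VC?T → r3=0x69
[7] flags=1000 PL?F → skip
[8] flags=1000 → (cmp)
[9] flags=1000 GT?F → skip
[10] flags=1000 PL?F → skip
[11] flags=1000 NE?T → r1=0xaf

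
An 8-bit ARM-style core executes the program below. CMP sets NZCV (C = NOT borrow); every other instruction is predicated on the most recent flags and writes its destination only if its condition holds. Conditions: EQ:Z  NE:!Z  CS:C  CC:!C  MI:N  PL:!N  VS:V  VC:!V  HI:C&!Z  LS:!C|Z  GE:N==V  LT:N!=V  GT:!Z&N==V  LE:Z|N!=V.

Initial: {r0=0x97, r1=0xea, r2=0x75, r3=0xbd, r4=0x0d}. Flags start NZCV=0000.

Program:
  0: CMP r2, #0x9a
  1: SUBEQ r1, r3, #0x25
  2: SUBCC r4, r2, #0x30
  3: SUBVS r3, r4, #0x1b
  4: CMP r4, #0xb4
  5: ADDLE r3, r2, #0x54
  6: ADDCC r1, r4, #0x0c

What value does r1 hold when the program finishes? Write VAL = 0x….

VAL = 0x51

[0] flags=1001 → (cmp)
[1] flags=1001 EQ?F → skip
[2] flags=1001 CC?T → r4=0x45
[3] flags=1001 VS?T → r3=0x2a
[4] flags=1001 → (cmp)
[5] flags=1001 LE?F → skip
[6] flags=1001 CC?T → r1=0x51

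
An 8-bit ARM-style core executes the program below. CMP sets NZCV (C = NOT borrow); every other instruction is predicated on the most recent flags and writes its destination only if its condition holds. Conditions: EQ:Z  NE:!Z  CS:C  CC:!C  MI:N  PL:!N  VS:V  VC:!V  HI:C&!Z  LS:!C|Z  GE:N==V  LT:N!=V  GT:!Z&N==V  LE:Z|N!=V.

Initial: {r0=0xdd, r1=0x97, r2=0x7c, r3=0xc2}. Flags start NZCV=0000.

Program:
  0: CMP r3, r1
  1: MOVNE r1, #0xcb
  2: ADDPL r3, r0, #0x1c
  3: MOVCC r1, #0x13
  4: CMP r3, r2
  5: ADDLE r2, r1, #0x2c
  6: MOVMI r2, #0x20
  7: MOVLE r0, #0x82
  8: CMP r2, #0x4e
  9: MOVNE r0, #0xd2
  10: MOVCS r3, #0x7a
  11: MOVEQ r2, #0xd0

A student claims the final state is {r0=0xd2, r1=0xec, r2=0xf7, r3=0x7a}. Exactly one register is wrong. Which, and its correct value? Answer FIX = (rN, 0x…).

FIX = (r1, 0xcb)

[0] flags=0010 → (cmp)
[1] flags=0010 NE?T → r1=0xcb
[2] flags=0010 PL?T → r3=0xf9
[3] flags=0010 CC?F → skip
[4] flags=0011 → (cmp)
[5] flags=0011 LE?T → r2=0xf7
[6] flags=0011 MI?F → skip
[7] flags=0011 LE?T → r0=0x82
[8] flags=1010 → (cmp)
[9] flags=1010 NE?T → r0=0xd2
[10] flags=1010 CS?T → r3=0x7a
[11] flags=1010 EQ?F → skip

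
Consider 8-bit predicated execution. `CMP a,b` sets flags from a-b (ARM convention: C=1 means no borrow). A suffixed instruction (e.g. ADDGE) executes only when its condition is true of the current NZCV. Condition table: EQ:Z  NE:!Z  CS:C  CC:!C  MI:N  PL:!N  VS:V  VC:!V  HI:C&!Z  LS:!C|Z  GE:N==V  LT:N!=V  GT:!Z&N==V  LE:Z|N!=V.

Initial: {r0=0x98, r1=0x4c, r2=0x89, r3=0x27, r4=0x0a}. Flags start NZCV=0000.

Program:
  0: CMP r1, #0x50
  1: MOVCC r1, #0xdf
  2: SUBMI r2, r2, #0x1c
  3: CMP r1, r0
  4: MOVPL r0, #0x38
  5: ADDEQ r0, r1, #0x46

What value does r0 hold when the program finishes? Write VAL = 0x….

0: ✓ CMP  NZCV=1000
1: ✓ MOVCC  r1←0xdf
2: ✓ SUBMI  r2←0x6d
3: ✓ CMP  NZCV=0010
4: ✓ MOVPL  r0←0x38
5: · ADDEQ

VAL = 0x38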